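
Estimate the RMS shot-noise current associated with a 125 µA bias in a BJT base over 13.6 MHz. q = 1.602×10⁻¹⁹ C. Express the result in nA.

23.3 nA

I_n = √(2qI·B)
2qI·B = 2 × 1.602×10⁻¹⁹ × 1.25×10⁻⁴ × 1.36×10⁷ = 5.45×10⁻¹⁶ A²
I_n = √(5.45×10⁻¹⁶) = 2.33×10⁻⁸ A = 23.3 nA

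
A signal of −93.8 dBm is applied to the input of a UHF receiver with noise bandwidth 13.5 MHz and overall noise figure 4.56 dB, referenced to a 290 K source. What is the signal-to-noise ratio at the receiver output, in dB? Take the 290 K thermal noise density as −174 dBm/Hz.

Noise floor: N = −174 + 10 log₁₀(B) + NF
10 log₁₀(1.35×10⁷) = 71.3 dB
N = −174 + 71.3 + 4.56 = −98.14 dBm
SNR = P_sig − N = −93.8 − (−98.14) = 4.34 dB → 4.3 dB

4.3 dB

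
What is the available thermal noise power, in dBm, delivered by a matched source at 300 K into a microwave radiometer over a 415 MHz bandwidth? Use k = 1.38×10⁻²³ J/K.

−87.6 dBm

P_n = kTB = 1.38×10⁻²³ × 300 × 4.15×10⁸ = 1.72×10⁻¹² W
In dBm: 10 log₁₀(1.72×10⁻¹² / 10⁻³) = −87.6 dBm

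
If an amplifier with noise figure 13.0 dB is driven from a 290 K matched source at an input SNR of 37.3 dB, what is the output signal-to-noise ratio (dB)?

By definition F = SNR_in/SNR_out, so in dB: SNR_out = SNR_in − NF
SNR_out = 37.3 − 13.0 = 24.3 dB

24.3 dB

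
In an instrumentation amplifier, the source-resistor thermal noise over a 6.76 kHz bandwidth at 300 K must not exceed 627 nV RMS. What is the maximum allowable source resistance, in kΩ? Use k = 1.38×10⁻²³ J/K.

Johnson–Nyquist: V_n = √(4kTRB) ⇒ R = V_n² / (4kTB)
4kTB = 4 × 1.38×10⁻²³ × 300 × 6.76×10³ = 1.12×10⁻¹⁶
R = (6.27×10⁻⁷)² / 1.12×10⁻¹⁶ = 3.51×10³ Ω = 3.51 kΩ

3.51 kΩ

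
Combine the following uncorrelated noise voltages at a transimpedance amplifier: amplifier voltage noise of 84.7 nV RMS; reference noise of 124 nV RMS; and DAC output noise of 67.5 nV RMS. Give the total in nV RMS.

Uncorrelated sources add in power (mean-square): V_tot = √(ΣV_i²)
V_tot = √[(8.47×10⁻⁸)² + (1.24×10⁻⁷)² + (6.75×10⁻⁸)²] = 1.65×10⁻⁷ V = 165 nV

165 nV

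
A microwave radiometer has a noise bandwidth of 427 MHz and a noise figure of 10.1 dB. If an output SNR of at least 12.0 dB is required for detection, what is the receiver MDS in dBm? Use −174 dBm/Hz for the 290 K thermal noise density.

Sensitivity = −174 + 10 log₁₀(B) + NF + SNR_min
= −174 + 86.3 + 10.1 + 12.0
= −65.6 dBm → −65.6 dBm

−65.6 dBm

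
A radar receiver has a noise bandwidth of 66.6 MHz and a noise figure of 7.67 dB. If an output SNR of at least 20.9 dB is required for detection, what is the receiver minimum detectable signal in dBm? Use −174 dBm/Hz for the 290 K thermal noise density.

Sensitivity = −174 + 10 log₁₀(B) + NF + SNR_min
= −174 + 78.23 + 7.67 + 20.9
= −67.20 dBm → −67.2 dBm

−67.2 dBm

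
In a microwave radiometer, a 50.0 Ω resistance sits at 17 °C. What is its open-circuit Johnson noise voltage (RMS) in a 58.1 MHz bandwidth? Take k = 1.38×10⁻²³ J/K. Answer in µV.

T = 17 °C + 273.15 = 290.15 K
V_n = √(4kTRB)
4kTRB = 4 × 1.38×10⁻²³ × 290.15 × 5.00×10¹ × 5.81×10⁷ = 4.65×10⁻¹¹ V²
V_n = √(4.65×10⁻¹¹) = 6.82×10⁻⁶ V = 6.82 µV

6.82 µV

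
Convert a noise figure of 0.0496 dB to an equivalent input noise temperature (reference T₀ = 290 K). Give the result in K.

3.33 K

F = 10^(0.0496/10) = 1.01149
T_e = (F − 1)·T₀ = (1.01149 − 1) × 290 = 3.33 K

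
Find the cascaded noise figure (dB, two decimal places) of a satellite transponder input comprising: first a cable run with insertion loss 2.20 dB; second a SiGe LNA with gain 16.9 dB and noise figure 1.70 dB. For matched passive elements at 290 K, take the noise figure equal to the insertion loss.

Convert to linear (a loss of L dB is a gain of −L dB): F_i = 10^(NF_i/10), G_i = 10^(G_i,dB/10)
  Stage 1: F_1 = 10^(2.20/10) = 1.660, G_1 = 10^(−2.20/10) = 0.6026
  Stage 2: F_2 = 10^(1.70/10) = 1.479, G_2 = 10^(16.9/10) = 48.98
Friis cascade:
  F = 1.660 + (1.479 − 1)/0.6026 = 2.455
NF = 10 log₁₀(2.455) = 3.90 dB

3.90 dB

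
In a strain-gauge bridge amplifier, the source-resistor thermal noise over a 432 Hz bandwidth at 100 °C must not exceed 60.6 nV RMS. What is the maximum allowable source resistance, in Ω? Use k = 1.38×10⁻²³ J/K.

T = 100 °C + 273.15 = 373.15 K
Johnson–Nyquist: V_n = √(4kTRB) ⇒ R = V_n² / (4kTB)
4kTB = 4 × 1.38×10⁻²³ × 373.15 × 4.32×10² = 8.90×10⁻¹⁸
R = (6.06×10⁻⁸)² / 8.90×10⁻¹⁸ = 4.13×10² Ω = 413 Ω

413 Ω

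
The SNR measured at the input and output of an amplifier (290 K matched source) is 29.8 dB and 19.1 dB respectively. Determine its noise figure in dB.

NF (dB) = SNR_in(dB) − SNR_out(dB) when the source is at T₀
NF = 29.8 − 19.1 = 10.7 dB

10.7 dB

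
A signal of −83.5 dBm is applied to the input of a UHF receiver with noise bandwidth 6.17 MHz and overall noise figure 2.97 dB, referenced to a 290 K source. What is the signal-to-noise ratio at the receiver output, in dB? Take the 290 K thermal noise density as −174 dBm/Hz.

19.6 dB

Noise floor: N = −174 + 10 log₁₀(B) + NF
10 log₁₀(6.17×10⁶) = 67.9 dB
N = −174 + 67.9 + 2.97 = −103.13 dBm
SNR = P_sig − N = −83.5 − (−103.13) = 19.63 dB → 19.6 dB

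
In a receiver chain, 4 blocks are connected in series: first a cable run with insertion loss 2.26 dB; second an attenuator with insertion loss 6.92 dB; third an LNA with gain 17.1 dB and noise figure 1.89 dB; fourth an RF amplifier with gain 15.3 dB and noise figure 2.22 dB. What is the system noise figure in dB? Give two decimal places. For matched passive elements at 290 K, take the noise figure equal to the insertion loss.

Convert to linear (a loss of L dB is a gain of −L dB): F_i = 10^(NF_i/10), G_i = 10^(G_i,dB/10)
  Stage 1: F_1 = 10^(2.26/10) = 1.683, G_1 = 10^(−2.26/10) = 0.5943
  Stage 2: F_2 = 10^(6.92/10) = 4.920, G_2 = 10^(−6.92/10) = 0.2032
  Stage 3: F_3 = 10^(1.89/10) = 1.545, G_3 = 10^(17.1/10) = 51.29
  Stage 4: F_4 = 10^(2.22/10) = 1.667, G_4 = 10^(15.3/10) = 33.88
Friis cascade:
  F = 1.683 + (4.920 − 1)/0.5943 + (1.545 − 1)/0.1208 + (1.667 − 1)/6.194 = 12.90
NF = 10 log₁₀(12.90) = 11.11 dB

11.11 dB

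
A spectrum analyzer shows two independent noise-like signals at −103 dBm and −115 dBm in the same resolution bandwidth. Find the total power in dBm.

−102.7 dBm

Convert to linear, add, convert back:
P₁ = 5.01×10⁻¹⁴ W, P₂ = 3.16×10⁻¹⁵ W
P_tot = 5.33×10⁻¹⁴ W → 10 log₁₀(P_tot / 10⁻³) = −102.7 dBm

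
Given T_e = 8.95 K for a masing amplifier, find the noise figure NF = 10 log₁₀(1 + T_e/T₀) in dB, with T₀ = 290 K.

0.132 dB

F = 1 + T_e/T₀ = 1 + 8.95/290 = 1.03086
NF = 10 log₁₀(1.03086) = 0.132 dB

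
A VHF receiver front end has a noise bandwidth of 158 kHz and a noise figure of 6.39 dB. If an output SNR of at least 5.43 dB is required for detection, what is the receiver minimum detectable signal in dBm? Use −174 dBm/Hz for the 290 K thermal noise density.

−110.2 dBm

Sensitivity = −174 + 10 log₁₀(B) + NF + SNR_min
= −174 + 51.99 + 6.39 + 5.43
= −110.19 dBm → −110.2 dBm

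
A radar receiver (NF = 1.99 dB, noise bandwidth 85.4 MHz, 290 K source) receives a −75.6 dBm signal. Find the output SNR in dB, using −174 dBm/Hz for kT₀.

Noise floor: N = −174 + 10 log₁₀(B) + NF
10 log₁₀(8.54×10⁷) = 79.31 dB
N = −174 + 79.31 + 1.99 = −92.70 dBm
SNR = P_sig − N = −75.6 − (−92.70) = 17.10 dB → 17.1 dB

17.1 dB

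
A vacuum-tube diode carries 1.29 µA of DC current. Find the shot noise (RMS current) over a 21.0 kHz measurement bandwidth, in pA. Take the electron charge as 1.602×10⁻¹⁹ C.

I_n = √(2qI·B)
2qI·B = 2 × 1.602×10⁻¹⁹ × 1.29×10⁻⁶ × 2.10×10⁴ = 8.68×10⁻²¹ A²
I_n = √(8.68×10⁻²¹) = 9.32×10⁻¹¹ A = 93.2 pA

93.2 pA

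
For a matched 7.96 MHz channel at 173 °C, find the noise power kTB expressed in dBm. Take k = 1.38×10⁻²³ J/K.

T = 173 °C + 273.15 = 446.15 K
P_n = kTB = 1.38×10⁻²³ × 446.15 × 7.96×10⁶ = 4.90×10⁻¹⁴ W
In dBm: 10 log₁₀(4.90×10⁻¹⁴ / 10⁻³) = −103.1 dBm

−103.1 dBm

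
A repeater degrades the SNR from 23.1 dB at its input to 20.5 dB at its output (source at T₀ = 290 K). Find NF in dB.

2.6 dB

NF (dB) = SNR_in(dB) − SNR_out(dB) when the source is at T₀
NF = 23.1 − 20.5 = 2.6 dB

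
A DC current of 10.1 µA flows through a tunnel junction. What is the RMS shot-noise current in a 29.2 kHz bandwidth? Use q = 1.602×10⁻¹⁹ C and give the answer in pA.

I_n = √(2qI·B)
2qI·B = 2 × 1.602×10⁻¹⁹ × 1.01×10⁻⁵ × 2.92×10⁴ = 9.45×10⁻²⁰ A²
I_n = √(9.45×10⁻²⁰) = 3.07×10⁻¹⁰ A = 307 pA

307 pA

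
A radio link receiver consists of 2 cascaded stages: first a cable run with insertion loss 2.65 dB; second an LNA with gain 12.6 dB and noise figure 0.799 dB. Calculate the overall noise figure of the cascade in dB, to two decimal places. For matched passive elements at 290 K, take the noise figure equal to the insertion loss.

3.45 dB

Convert to linear (a loss of L dB is a gain of −L dB): F_i = 10^(NF_i/10), G_i = 10^(G_i,dB/10)
  Stage 1: F_1 = 10^(2.65/10) = 1.841, G_1 = 10^(−2.65/10) = 0.5433
  Stage 2: F_2 = 10^(0.799/10) = 1.202, G_2 = 10^(12.6/10) = 18.20
Friis cascade:
  F = 1.841 + (1.202 − 1)/0.5433 = 2.213
NF = 10 log₁₀(2.213) = 3.45 dB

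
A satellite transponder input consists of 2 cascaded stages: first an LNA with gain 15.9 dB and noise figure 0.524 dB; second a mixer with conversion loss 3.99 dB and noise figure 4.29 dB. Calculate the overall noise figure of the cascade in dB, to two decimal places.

Convert to linear (a loss of L dB is a gain of −L dB): F_i = 10^(NF_i/10), G_i = 10^(G_i,dB/10)
  Stage 1: F_1 = 10^(0.524/10) = 1.128, G_1 = 10^(15.9/10) = 38.90
  Stage 2: F_2 = 10^(4.29/10) = 2.685, G_2 = 10^(−3.99/10) = 0.3990
Friis cascade:
  F = 1.128 + (2.685 − 1)/38.90 = 1.172
NF = 10 log₁₀(1.172) = 0.69 dB

0.69 dB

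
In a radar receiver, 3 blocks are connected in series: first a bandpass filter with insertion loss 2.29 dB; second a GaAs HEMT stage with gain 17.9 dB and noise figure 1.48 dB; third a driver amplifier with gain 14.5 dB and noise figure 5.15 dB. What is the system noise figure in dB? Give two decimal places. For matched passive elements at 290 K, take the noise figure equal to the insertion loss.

Convert to linear (a loss of L dB is a gain of −L dB): F_i = 10^(NF_i/10), G_i = 10^(G_i,dB/10)
  Stage 1: F_1 = 10^(2.29/10) = 1.694, G_1 = 10^(−2.29/10) = 0.5902
  Stage 2: F_2 = 10^(1.48/10) = 1.406, G_2 = 10^(17.9/10) = 61.66
  Stage 3: F_3 = 10^(5.15/10) = 3.273, G_3 = 10^(14.5/10) = 28.18
Friis cascade:
  F = 1.694 + (1.406 − 1)/0.5902 + (3.273 − 1)/36.39 = 2.445
NF = 10 log₁₀(2.445) = 3.88 dB

3.88 dB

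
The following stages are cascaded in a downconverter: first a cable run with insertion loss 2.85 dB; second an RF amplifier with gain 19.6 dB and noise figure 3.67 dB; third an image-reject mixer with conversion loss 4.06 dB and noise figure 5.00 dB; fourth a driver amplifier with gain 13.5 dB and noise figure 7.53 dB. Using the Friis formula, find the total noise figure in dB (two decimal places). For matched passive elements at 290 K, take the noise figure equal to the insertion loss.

6.80 dB

Convert to linear (a loss of L dB is a gain of −L dB): F_i = 10^(NF_i/10), G_i = 10^(G_i,dB/10)
  Stage 1: F_1 = 10^(2.85/10) = 1.928, G_1 = 10^(−2.85/10) = 0.5188
  Stage 2: F_2 = 10^(3.67/10) = 2.328, G_2 = 10^(19.6/10) = 91.20
  Stage 3: F_3 = 10^(5.00/10) = 3.162, G_3 = 10^(−4.06/10) = 0.3926
  Stage 4: F_4 = 10^(7.53/10) = 5.662, G_4 = 10^(13.5/10) = 22.39
Friis cascade:
  F = 1.928 + (2.328 − 1)/0.5188 + (3.162 − 1)/47.32 + (5.662 − 1)/18.58 = 4.784
NF = 10 log₁₀(4.784) = 6.80 dB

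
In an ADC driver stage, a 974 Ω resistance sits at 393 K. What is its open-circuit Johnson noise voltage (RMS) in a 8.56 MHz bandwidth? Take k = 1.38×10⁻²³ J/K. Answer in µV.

13.4 µV

V_n = √(4kTRB)
4kTRB = 4 × 1.38×10⁻²³ × 393 × 9.74×10² × 8.56×10⁶ = 1.81×10⁻¹⁰ V²
V_n = √(1.81×10⁻¹⁰) = 1.34×10⁻⁵ V = 13.4 µV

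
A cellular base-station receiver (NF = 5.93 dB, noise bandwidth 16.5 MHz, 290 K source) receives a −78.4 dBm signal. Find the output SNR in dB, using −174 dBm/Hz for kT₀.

Noise floor: N = −174 + 10 log₁₀(B) + NF
10 log₁₀(1.65×10⁷) = 72.17 dB
N = −174 + 72.17 + 5.93 = −95.90 dBm
SNR = P_sig − N = −78.4 − (−95.90) = 17.50 dB → 17.5 dB

17.5 dB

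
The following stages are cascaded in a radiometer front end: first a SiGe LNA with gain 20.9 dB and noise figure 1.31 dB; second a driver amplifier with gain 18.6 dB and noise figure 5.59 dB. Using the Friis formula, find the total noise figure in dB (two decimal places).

Convert to linear (a loss of L dB is a gain of −L dB): F_i = 10^(NF_i/10), G_i = 10^(G_i,dB/10)
  Stage 1: F_1 = 10^(1.31/10) = 1.352, G_1 = 10^(20.9/10) = 123.0
  Stage 2: F_2 = 10^(5.59/10) = 3.622, G_2 = 10^(18.6/10) = 72.44
Friis cascade:
  F = 1.352 + (3.622 − 1)/123.0 = 1.373
NF = 10 log₁₀(1.373) = 1.38 dB

1.38 dB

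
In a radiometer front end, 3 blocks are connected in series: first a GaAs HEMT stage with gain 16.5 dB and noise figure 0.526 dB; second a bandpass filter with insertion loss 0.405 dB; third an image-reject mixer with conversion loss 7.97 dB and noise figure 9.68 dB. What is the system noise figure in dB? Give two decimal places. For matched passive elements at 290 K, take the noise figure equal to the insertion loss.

1.25 dB

Convert to linear (a loss of L dB is a gain of −L dB): F_i = 10^(NF_i/10), G_i = 10^(G_i,dB/10)
  Stage 1: F_1 = 10^(0.526/10) = 1.129, G_1 = 10^(16.5/10) = 44.67
  Stage 2: F_2 = 10^(0.405/10) = 1.098, G_2 = 10^(−0.405/10) = 0.9110
  Stage 3: F_3 = 10^(9.68/10) = 9.290, G_3 = 10^(−7.97/10) = 0.1596
Friis cascade:
  F = 1.129 + (1.098 − 1)/44.67 + (9.290 − 1)/40.69 = 1.335
NF = 10 log₁₀(1.335) = 1.25 dB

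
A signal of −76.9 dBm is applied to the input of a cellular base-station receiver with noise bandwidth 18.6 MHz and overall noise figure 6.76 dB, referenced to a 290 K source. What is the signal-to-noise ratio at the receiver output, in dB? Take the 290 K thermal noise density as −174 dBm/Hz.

17.6 dB

Noise floor: N = −174 + 10 log₁₀(B) + NF
10 log₁₀(1.86×10⁷) = 72.7 dB
N = −174 + 72.7 + 6.76 = −94.54 dBm
SNR = P_sig − N = −76.9 − (−94.54) = 17.64 dB → 17.6 dB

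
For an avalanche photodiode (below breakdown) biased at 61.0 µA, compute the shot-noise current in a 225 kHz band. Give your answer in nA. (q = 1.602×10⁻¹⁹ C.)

2.10 nA

I_n = √(2qI·B)
2qI·B = 2 × 1.602×10⁻¹⁹ × 6.10×10⁻⁵ × 2.25×10⁵ = 4.40×10⁻¹⁸ A²
I_n = √(4.40×10⁻¹⁸) = 2.10×10⁻⁹ A = 2.10 nA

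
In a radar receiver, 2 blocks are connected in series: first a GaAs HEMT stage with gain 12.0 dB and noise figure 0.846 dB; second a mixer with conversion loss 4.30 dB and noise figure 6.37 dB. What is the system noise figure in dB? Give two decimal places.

1.54 dB

Convert to linear (a loss of L dB is a gain of −L dB): F_i = 10^(NF_i/10), G_i = 10^(G_i,dB/10)
  Stage 1: F_1 = 10^(0.846/10) = 1.215, G_1 = 10^(12.0/10) = 15.85
  Stage 2: F_2 = 10^(6.37/10) = 4.335, G_2 = 10^(−4.30/10) = 0.3715
Friis cascade:
  F = 1.215 + (4.335 − 1)/15.85 = 1.425
NF = 10 log₁₀(1.425) = 1.54 dB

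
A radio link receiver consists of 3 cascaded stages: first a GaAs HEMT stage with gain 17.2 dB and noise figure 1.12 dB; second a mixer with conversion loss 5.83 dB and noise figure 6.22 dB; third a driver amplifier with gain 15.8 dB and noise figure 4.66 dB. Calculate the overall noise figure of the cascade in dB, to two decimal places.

1.75 dB

Convert to linear (a loss of L dB is a gain of −L dB): F_i = 10^(NF_i/10), G_i = 10^(G_i,dB/10)
  Stage 1: F_1 = 10^(1.12/10) = 1.294, G_1 = 10^(17.2/10) = 52.48
  Stage 2: F_2 = 10^(6.22/10) = 4.188, G_2 = 10^(−5.83/10) = 0.2612
  Stage 3: F_3 = 10^(4.66/10) = 2.924, G_3 = 10^(15.8/10) = 38.02
Friis cascade:
  F = 1.294 + (4.188 − 1)/52.48 + (2.924 − 1)/13.71 = 1.495
NF = 10 log₁₀(1.495) = 1.75 dB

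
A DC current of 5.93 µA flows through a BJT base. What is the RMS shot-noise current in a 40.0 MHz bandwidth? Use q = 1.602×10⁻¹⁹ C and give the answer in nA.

8.72 nA

I_n = √(2qI·B)
2qI·B = 2 × 1.602×10⁻¹⁹ × 5.93×10⁻⁶ × 4.00×10⁷ = 7.60×10⁻¹⁷ A²
I_n = √(7.60×10⁻¹⁷) = 8.72×10⁻⁹ A = 8.72 nA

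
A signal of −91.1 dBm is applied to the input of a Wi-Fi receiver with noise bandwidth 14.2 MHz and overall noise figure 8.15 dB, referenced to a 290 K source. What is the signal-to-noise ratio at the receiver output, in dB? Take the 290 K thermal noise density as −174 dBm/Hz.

Noise floor: N = −174 + 10 log₁₀(B) + NF
10 log₁₀(1.42×10⁷) = 71.52 dB
N = −174 + 71.52 + 8.15 = −94.33 dBm
SNR = P_sig − N = −91.1 − (−94.33) = 3.23 dB → 3.2 dB

3.2 dB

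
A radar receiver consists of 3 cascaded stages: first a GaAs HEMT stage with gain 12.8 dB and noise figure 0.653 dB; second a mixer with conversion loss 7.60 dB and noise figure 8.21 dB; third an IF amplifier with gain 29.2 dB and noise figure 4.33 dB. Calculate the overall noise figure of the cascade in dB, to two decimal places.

Convert to linear (a loss of L dB is a gain of −L dB): F_i = 10^(NF_i/10), G_i = 10^(G_i,dB/10)
  Stage 1: F_1 = 10^(0.653/10) = 1.162, G_1 = 10^(12.8/10) = 19.05
  Stage 2: F_2 = 10^(8.21/10) = 6.622, G_2 = 10^(−7.60/10) = 0.1738
  Stage 3: F_3 = 10^(4.33/10) = 2.710, G_3 = 10^(29.2/10) = 831.8
Friis cascade:
  F = 1.162 + (6.622 − 1)/19.05 + (2.710 − 1)/3.311 = 1.974
NF = 10 log₁₀(1.974) = 2.95 dB

2.95 dB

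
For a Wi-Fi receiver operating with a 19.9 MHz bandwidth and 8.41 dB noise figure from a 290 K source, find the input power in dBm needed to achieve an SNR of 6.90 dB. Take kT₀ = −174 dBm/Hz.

Sensitivity = −174 + 10 log₁₀(B) + NF + SNR_min
= −174 + 72.99 + 8.41 + 6.90
= −85.70 dBm → −85.7 dBm

−85.7 dBm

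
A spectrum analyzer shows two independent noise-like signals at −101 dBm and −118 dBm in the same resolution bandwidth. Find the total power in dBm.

−100.9 dBm

Convert to linear, add, convert back:
P₁ = 7.94×10⁻¹⁴ W, P₂ = 1.58×10⁻¹⁵ W
P_tot = 8.10×10⁻¹⁴ W → 10 log₁₀(P_tot / 10⁻³) = −100.9 dBm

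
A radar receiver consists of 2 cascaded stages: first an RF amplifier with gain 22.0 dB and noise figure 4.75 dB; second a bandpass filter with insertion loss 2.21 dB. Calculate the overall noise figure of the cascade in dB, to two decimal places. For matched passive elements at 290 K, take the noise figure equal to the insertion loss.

Convert to linear (a loss of L dB is a gain of −L dB): F_i = 10^(NF_i/10), G_i = 10^(G_i,dB/10)
  Stage 1: F_1 = 10^(4.75/10) = 2.985, G_1 = 10^(22.0/10) = 158.5
  Stage 2: F_2 = 10^(2.21/10) = 1.663, G_2 = 10^(−2.21/10) = 0.6012
Friis cascade:
  F = 2.985 + (1.663 − 1)/158.5 = 2.990
NF = 10 log₁₀(2.990) = 4.76 dB

4.76 dB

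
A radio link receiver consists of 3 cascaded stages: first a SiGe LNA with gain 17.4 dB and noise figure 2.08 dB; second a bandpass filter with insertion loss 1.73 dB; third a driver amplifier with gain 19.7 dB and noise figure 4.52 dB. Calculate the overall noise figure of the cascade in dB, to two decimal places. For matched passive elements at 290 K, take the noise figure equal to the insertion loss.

Convert to linear (a loss of L dB is a gain of −L dB): F_i = 10^(NF_i/10), G_i = 10^(G_i,dB/10)
  Stage 1: F_1 = 10^(2.08/10) = 1.614, G_1 = 10^(17.4/10) = 54.95
  Stage 2: F_2 = 10^(1.73/10) = 1.489, G_2 = 10^(−1.73/10) = 0.6714
  Stage 3: F_3 = 10^(4.52/10) = 2.831, G_3 = 10^(19.7/10) = 93.33
Friis cascade:
  F = 1.614 + (1.489 − 1)/54.95 + (2.831 − 1)/36.90 = 1.673
NF = 10 log₁₀(1.673) = 2.23 dB

2.23 dB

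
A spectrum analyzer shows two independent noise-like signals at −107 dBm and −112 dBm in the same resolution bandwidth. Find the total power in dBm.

Convert to linear, add, convert back:
P₁ = 2.00×10⁻¹⁴ W, P₂ = 6.31×10⁻¹⁵ W
P_tot = 2.63×10⁻¹⁴ W → 10 log₁₀(P_tot / 10⁻³) = −105.8 dBm

−105.8 dBm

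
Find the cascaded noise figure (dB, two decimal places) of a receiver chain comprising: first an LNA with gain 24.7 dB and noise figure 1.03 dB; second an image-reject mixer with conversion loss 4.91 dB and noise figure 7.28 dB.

1.08 dB

Convert to linear (a loss of L dB is a gain of −L dB): F_i = 10^(NF_i/10), G_i = 10^(G_i,dB/10)
  Stage 1: F_1 = 10^(1.03/10) = 1.268, G_1 = 10^(24.7/10) = 295.1
  Stage 2: F_2 = 10^(7.28/10) = 5.346, G_2 = 10^(−4.91/10) = 0.3228
Friis cascade:
  F = 1.268 + (5.346 − 1)/295.1 = 1.282
NF = 10 log₁₀(1.282) = 1.08 dB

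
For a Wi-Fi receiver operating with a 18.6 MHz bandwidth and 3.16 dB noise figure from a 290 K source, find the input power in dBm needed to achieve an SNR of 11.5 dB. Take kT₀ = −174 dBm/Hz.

−86.6 dBm

Sensitivity = −174 + 10 log₁₀(B) + NF + SNR_min
= −174 + 72.7 + 3.16 + 11.5
= −86.64 dBm → −86.6 dBm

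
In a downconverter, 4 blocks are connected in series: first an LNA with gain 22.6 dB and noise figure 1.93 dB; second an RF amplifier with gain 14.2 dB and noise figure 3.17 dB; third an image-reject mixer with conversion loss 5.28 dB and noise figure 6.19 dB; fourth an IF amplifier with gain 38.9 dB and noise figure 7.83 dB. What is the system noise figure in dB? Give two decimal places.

1.96 dB

Convert to linear (a loss of L dB is a gain of −L dB): F_i = 10^(NF_i/10), G_i = 10^(G_i,dB/10)
  Stage 1: F_1 = 10^(1.93/10) = 1.560, G_1 = 10^(22.6/10) = 182.0
  Stage 2: F_2 = 10^(3.17/10) = 2.075, G_2 = 10^(14.2/10) = 26.30
  Stage 3: F_3 = 10^(6.19/10) = 4.159, G_3 = 10^(−5.28/10) = 0.2965
  Stage 4: F_4 = 10^(7.83/10) = 6.067, G_4 = 10^(38.9/10) = 7762
Friis cascade:
  F = 1.560 + (2.075 − 1)/182.0 + (4.159 − 1)/4786 + (6.067 − 1)/1419 = 1.570
NF = 10 log₁₀(1.570) = 1.96 dB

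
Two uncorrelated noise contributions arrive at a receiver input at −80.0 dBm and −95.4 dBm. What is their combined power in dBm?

−79.9 dBm

Convert to linear, add, convert back:
P₁ = 1.00×10⁻¹¹ W, P₂ = 2.88×10⁻¹³ W
P_tot = 1.03×10⁻¹¹ W → 10 log₁₀(P_tot / 10⁻³) = −79.9 dBm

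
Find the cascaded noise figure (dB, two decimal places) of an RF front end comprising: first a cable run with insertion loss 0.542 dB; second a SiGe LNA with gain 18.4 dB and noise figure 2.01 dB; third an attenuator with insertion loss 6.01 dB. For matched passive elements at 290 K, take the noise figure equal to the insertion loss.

Convert to linear (a loss of L dB is a gain of −L dB): F_i = 10^(NF_i/10), G_i = 10^(G_i,dB/10)
  Stage 1: F_1 = 10^(0.542/10) = 1.133, G_1 = 10^(−0.542/10) = 0.8827
  Stage 2: F_2 = 10^(2.01/10) = 1.589, G_2 = 10^(18.4/10) = 69.18
  Stage 3: F_3 = 10^(6.01/10) = 3.990, G_3 = 10^(−6.01/10) = 0.2506
Friis cascade:
  F = 1.133 + (1.589 − 1)/0.8827 + (3.990 − 1)/61.07 = 1.849
NF = 10 log₁₀(1.849) = 2.67 dB

2.67 dB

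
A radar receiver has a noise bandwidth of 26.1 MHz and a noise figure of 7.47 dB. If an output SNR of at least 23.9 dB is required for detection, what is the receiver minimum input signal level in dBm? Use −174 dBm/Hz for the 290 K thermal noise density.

−68.5 dBm

Sensitivity = −174 + 10 log₁₀(B) + NF + SNR_min
= −174 + 74.17 + 7.47 + 23.9
= −68.46 dBm → −68.5 dBm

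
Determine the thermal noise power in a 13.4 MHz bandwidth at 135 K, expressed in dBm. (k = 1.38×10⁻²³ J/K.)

−106.0 dBm

P_n = kTB = 1.38×10⁻²³ × 135 × 1.34×10⁷ = 2.50×10⁻¹⁴ W
In dBm: 10 log₁₀(2.50×10⁻¹⁴ / 10⁻³) = −106.0 dBm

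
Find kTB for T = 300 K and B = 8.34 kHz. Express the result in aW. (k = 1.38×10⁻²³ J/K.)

P_n = kTB = 1.38×10⁻²³ × 300 × 8.34×10³ = 3.45×10⁻¹⁷ W = 34.5 aW

34.5 aW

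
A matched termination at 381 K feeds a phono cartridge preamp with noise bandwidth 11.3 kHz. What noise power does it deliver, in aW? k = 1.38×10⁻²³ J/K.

59.4 aW

P_n = kTB = 1.38×10⁻²³ × 381 × 1.13×10⁴ = 5.94×10⁻¹⁷ W = 59.4 aW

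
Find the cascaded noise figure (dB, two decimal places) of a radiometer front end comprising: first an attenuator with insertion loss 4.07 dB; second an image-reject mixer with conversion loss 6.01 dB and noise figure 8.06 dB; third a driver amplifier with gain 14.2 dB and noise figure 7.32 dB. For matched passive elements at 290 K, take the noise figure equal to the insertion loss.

17.86 dB

Convert to linear (a loss of L dB is a gain of −L dB): F_i = 10^(NF_i/10), G_i = 10^(G_i,dB/10)
  Stage 1: F_1 = 10^(4.07/10) = 2.553, G_1 = 10^(−4.07/10) = 0.3917
  Stage 2: F_2 = 10^(8.06/10) = 6.397, G_2 = 10^(−6.01/10) = 0.2506
  Stage 3: F_3 = 10^(7.32/10) = 5.395, G_3 = 10^(14.2/10) = 26.30
Friis cascade:
  F = 2.553 + (6.397 − 1)/0.3917 + (5.395 − 1)/0.09817 = 61.10
NF = 10 log₁₀(61.10) = 17.86 dB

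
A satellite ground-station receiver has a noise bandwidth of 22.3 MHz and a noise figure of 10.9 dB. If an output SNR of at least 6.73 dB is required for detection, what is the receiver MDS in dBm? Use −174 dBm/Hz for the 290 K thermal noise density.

−82.9 dBm

Sensitivity = −174 + 10 log₁₀(B) + NF + SNR_min
= −174 + 73.48 + 10.9 + 6.73
= −82.89 dBm → −82.9 dBm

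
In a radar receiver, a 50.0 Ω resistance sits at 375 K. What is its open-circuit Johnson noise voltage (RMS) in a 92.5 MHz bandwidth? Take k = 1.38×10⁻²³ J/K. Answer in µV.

9.78 µV

V_n = √(4kTRB)
4kTRB = 4 × 1.38×10⁻²³ × 375 × 5.00×10¹ × 9.25×10⁷ = 9.57×10⁻¹¹ V²
V_n = √(9.57×10⁻¹¹) = 9.78×10⁻⁶ V = 9.78 µV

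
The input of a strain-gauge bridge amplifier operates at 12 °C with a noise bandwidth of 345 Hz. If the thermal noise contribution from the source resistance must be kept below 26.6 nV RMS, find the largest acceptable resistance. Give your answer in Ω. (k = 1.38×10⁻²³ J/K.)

130 Ω

T = 12 °C + 273.15 = 285.15 K
Johnson–Nyquist: V_n = √(4kTRB) ⇒ R = V_n² / (4kTB)
4kTB = 4 × 1.38×10⁻²³ × 285.15 × 3.45×10² = 5.43×10⁻¹⁸
R = (2.66×10⁻⁸)² / 5.43×10⁻¹⁸ = 1.30×10² Ω = 130 Ω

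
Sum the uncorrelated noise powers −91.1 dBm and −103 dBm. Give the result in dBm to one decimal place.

Convert to linear, add, convert back:
P₁ = 7.76×10⁻¹³ W, P₂ = 5.01×10⁻¹⁴ W
P_tot = 8.26×10⁻¹³ W → 10 log₁₀(P_tot / 10⁻³) = −90.8 dBm

−90.8 dBm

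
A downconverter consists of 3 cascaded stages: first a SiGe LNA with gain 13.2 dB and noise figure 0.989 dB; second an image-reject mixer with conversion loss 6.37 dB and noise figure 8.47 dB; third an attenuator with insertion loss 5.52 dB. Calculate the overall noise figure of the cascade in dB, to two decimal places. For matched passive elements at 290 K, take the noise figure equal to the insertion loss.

Convert to linear (a loss of L dB is a gain of −L dB): F_i = 10^(NF_i/10), G_i = 10^(G_i,dB/10)
  Stage 1: F_1 = 10^(0.989/10) = 1.256, G_1 = 10^(13.2/10) = 20.89
  Stage 2: F_2 = 10^(8.47/10) = 7.031, G_2 = 10^(−6.37/10) = 0.2307
  Stage 3: F_3 = 10^(5.52/10) = 3.565, G_3 = 10^(−5.52/10) = 0.2805
Friis cascade:
  F = 1.256 + (7.031 − 1)/20.89 + (3.565 − 1)/4.819 = 2.077
NF = 10 log₁₀(2.077) = 3.17 dB

3.17 dB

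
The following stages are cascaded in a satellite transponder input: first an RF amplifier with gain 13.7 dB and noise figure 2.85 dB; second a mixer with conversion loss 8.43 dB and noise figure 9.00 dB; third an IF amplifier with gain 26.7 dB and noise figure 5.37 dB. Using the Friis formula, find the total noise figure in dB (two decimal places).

4.70 dB

Convert to linear (a loss of L dB is a gain of −L dB): F_i = 10^(NF_i/10), G_i = 10^(G_i,dB/10)
  Stage 1: F_1 = 10^(2.85/10) = 1.928, G_1 = 10^(13.7/10) = 23.44
  Stage 2: F_2 = 10^(9.00/10) = 7.943, G_2 = 10^(−8.43/10) = 0.1435
  Stage 3: F_3 = 10^(5.37/10) = 3.443, G_3 = 10^(26.7/10) = 467.7
Friis cascade:
  F = 1.928 + (7.943 − 1)/23.44 + (3.443 − 1)/3.365 = 2.950
NF = 10 log₁₀(2.950) = 4.70 dB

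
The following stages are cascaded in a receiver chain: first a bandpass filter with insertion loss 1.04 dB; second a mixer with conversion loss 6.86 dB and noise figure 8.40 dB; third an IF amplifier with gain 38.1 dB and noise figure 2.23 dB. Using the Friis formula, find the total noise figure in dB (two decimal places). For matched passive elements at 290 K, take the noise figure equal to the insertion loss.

11.12 dB

Convert to linear (a loss of L dB is a gain of −L dB): F_i = 10^(NF_i/10), G_i = 10^(G_i,dB/10)
  Stage 1: F_1 = 10^(1.04/10) = 1.271, G_1 = 10^(−1.04/10) = 0.7870
  Stage 2: F_2 = 10^(8.40/10) = 6.918, G_2 = 10^(−6.86/10) = 0.2061
  Stage 3: F_3 = 10^(2.23/10) = 1.671, G_3 = 10^(38.1/10) = 6457
Friis cascade:
  F = 1.271 + (6.918 − 1)/0.7870 + (1.671 − 1)/0.1622 = 12.93
NF = 10 log₁₀(12.93) = 11.12 dB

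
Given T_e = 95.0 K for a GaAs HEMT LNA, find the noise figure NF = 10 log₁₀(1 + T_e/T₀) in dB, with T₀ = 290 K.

1.23 dB

F = 1 + T_e/T₀ = 1 + 95.0/290 = 1.32759
NF = 10 log₁₀(1.32759) = 1.23 dB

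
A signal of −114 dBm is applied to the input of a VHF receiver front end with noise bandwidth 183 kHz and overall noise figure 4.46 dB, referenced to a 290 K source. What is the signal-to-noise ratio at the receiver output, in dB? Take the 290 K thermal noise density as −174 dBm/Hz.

2.9 dB

Noise floor: N = −174 + 10 log₁₀(B) + NF
10 log₁₀(1.83×10⁵) = 52.62 dB
N = −174 + 52.62 + 4.46 = −116.92 dBm
SNR = P_sig − N = −114 − (−116.92) = 2.92 dB → 2.9 dB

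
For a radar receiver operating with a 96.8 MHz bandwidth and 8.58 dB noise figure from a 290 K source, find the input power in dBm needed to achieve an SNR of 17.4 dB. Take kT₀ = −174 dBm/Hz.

−68.2 dBm

Sensitivity = −174 + 10 log₁₀(B) + NF + SNR_min
= −174 + 79.86 + 8.58 + 17.4
= −68.16 dBm → −68.2 dBm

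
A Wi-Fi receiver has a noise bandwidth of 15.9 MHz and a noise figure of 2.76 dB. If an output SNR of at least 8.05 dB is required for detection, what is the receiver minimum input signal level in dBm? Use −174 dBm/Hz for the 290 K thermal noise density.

−91.2 dBm

Sensitivity = −174 + 10 log₁₀(B) + NF + SNR_min
= −174 + 72.01 + 2.76 + 8.05
= −91.18 dBm → −91.2 dBm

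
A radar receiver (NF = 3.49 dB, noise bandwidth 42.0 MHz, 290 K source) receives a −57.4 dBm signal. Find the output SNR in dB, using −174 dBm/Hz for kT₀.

36.9 dB

Noise floor: N = −174 + 10 log₁₀(B) + NF
10 log₁₀(4.20×10⁷) = 76.23 dB
N = −174 + 76.23 + 3.49 = −94.28 dBm
SNR = P_sig − N = −57.4 − (−94.28) = 36.88 dB → 36.9 dB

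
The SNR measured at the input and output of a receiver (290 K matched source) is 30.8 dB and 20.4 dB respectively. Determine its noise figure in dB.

NF (dB) = SNR_in(dB) − SNR_out(dB) when the source is at T₀
NF = 30.8 − 20.4 = 10.4 dB

10.4 dB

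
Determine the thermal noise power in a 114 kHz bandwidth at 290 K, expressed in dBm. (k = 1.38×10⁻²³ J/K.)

P_n = kTB = 1.38×10⁻²³ × 290 × 1.14×10⁵ = 4.56×10⁻¹⁶ W
In dBm: 10 log₁₀(4.56×10⁻¹⁶ / 10⁻³) = −123.4 dBm

−123.4 dBm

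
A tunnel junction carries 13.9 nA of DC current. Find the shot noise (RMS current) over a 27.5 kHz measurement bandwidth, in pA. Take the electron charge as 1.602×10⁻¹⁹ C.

11.1 pA

I_n = √(2qI·B)
2qI·B = 2 × 1.602×10⁻¹⁹ × 1.39×10⁻⁸ × 2.75×10⁴ = 1.22×10⁻²² A²
I_n = √(1.22×10⁻²²) = 1.11×10⁻¹¹ A = 11.1 pA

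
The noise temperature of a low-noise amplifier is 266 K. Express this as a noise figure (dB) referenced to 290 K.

F = 1 + T_e/T₀ = 1 + 266/290 = 1.91724
NF = 10 log₁₀(1.91724) = 2.83 dB

2.83 dB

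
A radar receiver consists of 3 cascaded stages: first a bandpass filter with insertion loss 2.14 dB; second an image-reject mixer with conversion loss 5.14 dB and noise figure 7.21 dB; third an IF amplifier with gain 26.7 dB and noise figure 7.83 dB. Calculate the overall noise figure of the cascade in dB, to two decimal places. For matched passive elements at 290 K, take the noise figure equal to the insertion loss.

15.53 dB

Convert to linear (a loss of L dB is a gain of −L dB): F_i = 10^(NF_i/10), G_i = 10^(G_i,dB/10)
  Stage 1: F_1 = 10^(2.14/10) = 1.637, G_1 = 10^(−2.14/10) = 0.6109
  Stage 2: F_2 = 10^(7.21/10) = 5.260, G_2 = 10^(−5.14/10) = 0.3062
  Stage 3: F_3 = 10^(7.83/10) = 6.067, G_3 = 10^(26.7/10) = 467.7
Friis cascade:
  F = 1.637 + (5.260 − 1)/0.6109 + (6.067 − 1)/0.1871 = 35.70
NF = 10 log₁₀(35.70) = 15.53 dB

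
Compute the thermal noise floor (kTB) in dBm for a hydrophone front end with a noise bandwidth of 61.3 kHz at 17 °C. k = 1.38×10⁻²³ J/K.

T = 17 °C + 273.15 = 290.15 K
P_n = kTB = 1.38×10⁻²³ × 290.15 × 6.13×10⁴ = 2.45×10⁻¹⁶ W
In dBm: 10 log₁₀(2.45×10⁻¹⁶ / 10⁻³) = −126.1 dBm

−126.1 dBm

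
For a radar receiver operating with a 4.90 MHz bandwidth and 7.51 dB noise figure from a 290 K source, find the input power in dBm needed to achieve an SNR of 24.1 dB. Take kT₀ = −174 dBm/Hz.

Sensitivity = −174 + 10 log₁₀(B) + NF + SNR_min
= −174 + 66.9 + 7.51 + 24.1
= −75.49 dBm → −75.5 dBm

−75.5 dBm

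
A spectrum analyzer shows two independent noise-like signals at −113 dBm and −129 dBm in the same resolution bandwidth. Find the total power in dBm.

Convert to linear, add, convert back:
P₁ = 5.01×10⁻¹⁵ W, P₂ = 1.26×10⁻¹⁶ W
P_tot = 5.14×10⁻¹⁵ W → 10 log₁₀(P_tot / 10⁻³) = −112.9 dBm

−112.9 dBm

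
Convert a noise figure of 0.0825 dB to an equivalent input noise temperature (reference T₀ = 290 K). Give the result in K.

F = 10^(0.0825/10) = 1.01918
T_e = (F − 1)·T₀ = (1.01918 − 1) × 290 = 5.56 K

5.56 K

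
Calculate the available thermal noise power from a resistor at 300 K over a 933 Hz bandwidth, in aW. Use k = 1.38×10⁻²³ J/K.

3.86 aW

P_n = kTB = 1.38×10⁻²³ × 300 × 9.33×10² = 3.86×10⁻¹⁸ W = 3.86 aW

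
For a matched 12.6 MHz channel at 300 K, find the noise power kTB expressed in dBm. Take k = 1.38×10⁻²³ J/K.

P_n = kTB = 1.38×10⁻²³ × 300 × 1.26×10⁷ = 5.22×10⁻¹⁴ W
In dBm: 10 log₁₀(5.22×10⁻¹⁴ / 10⁻³) = −102.8 dBm

−102.8 dBm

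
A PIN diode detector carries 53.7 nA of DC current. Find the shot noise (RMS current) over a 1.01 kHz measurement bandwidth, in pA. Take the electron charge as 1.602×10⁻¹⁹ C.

I_n = √(2qI·B)
2qI·B = 2 × 1.602×10⁻¹⁹ × 5.37×10⁻⁸ × 1.01×10³ = 1.74×10⁻²³ A²
I_n = √(1.74×10⁻²³) = 4.17×10⁻¹² A = 4.17 pA

4.17 pA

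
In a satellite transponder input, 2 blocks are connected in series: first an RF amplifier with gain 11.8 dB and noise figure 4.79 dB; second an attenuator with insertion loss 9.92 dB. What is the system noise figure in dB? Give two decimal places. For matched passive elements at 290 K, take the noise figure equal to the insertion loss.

Convert to linear (a loss of L dB is a gain of −L dB): F_i = 10^(NF_i/10), G_i = 10^(G_i,dB/10)
  Stage 1: F_1 = 10^(4.79/10) = 3.013, G_1 = 10^(11.8/10) = 15.14
  Stage 2: F_2 = 10^(9.92/10) = 9.817, G_2 = 10^(−9.92/10) = 0.1019
Friis cascade:
  F = 3.013 + (9.817 − 1)/15.14 = 3.596
NF = 10 log₁₀(3.596) = 5.56 dB

5.56 dB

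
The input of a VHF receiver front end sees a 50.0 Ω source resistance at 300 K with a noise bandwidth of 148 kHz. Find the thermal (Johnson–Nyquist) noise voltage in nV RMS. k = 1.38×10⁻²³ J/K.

350 nV

V_n = √(4kTRB)
4kTRB = 4 × 1.38×10⁻²³ × 300 × 5.00×10¹ × 1.48×10⁵ = 1.23×10⁻¹³ V²
V_n = √(1.23×10⁻¹³) = 3.50×10⁻⁷ V = 350 nV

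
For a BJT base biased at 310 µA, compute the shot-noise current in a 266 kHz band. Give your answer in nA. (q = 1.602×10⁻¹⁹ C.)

I_n = √(2qI·B)
2qI·B = 2 × 1.602×10⁻¹⁹ × 3.10×10⁻⁴ × 2.66×10⁵ = 2.64×10⁻¹⁷ A²
I_n = √(2.64×10⁻¹⁷) = 5.14×10⁻⁹ A = 5.14 nA

5.14 nA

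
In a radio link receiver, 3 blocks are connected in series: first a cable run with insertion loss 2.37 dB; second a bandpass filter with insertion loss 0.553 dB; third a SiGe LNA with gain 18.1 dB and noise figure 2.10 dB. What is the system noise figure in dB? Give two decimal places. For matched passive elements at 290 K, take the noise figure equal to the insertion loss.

5.02 dB

Convert to linear (a loss of L dB is a gain of −L dB): F_i = 10^(NF_i/10), G_i = 10^(G_i,dB/10)
  Stage 1: F_1 = 10^(2.37/10) = 1.726, G_1 = 10^(−2.37/10) = 0.5794
  Stage 2: F_2 = 10^(0.553/10) = 1.136, G_2 = 10^(−0.553/10) = 0.8804
  Stage 3: F_3 = 10^(2.10/10) = 1.622, G_3 = 10^(18.1/10) = 64.57
Friis cascade:
  F = 1.726 + (1.136 − 1)/0.5794 + (1.622 − 1)/0.5102 = 3.179
NF = 10 log₁₀(3.179) = 5.02 dB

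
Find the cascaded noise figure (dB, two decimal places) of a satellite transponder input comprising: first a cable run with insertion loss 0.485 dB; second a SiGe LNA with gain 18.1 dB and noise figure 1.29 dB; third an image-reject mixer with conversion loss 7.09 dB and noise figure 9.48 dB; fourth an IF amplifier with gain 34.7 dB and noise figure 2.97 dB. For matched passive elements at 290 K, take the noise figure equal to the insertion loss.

Convert to linear (a loss of L dB is a gain of −L dB): F_i = 10^(NF_i/10), G_i = 10^(G_i,dB/10)
  Stage 1: F_1 = 10^(0.485/10) = 1.118, G_1 = 10^(−0.485/10) = 0.8943
  Stage 2: F_2 = 10^(1.29/10) = 1.346, G_2 = 10^(18.1/10) = 64.57
  Stage 3: F_3 = 10^(9.48/10) = 8.872, G_3 = 10^(−7.09/10) = 0.1954
  Stage 4: F_4 = 10^(2.97/10) = 1.982, G_4 = 10^(34.7/10) = 2951
Friis cascade:
  F = 1.118 + (1.346 − 1)/0.8943 + (8.872 − 1)/57.74 + (1.982 − 1)/11.28 = 1.728
NF = 10 log₁₀(1.728) = 2.38 dB

2.38 dB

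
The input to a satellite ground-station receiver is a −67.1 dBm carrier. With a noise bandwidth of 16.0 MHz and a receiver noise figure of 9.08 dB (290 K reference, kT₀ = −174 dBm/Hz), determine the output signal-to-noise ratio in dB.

25.8 dB

Noise floor: N = −174 + 10 log₁₀(B) + NF
10 log₁₀(1.60×10⁷) = 72.04 dB
N = −174 + 72.04 + 9.08 = −92.88 dBm
SNR = P_sig − N = −67.1 − (−92.88) = 25.78 dB → 25.8 dB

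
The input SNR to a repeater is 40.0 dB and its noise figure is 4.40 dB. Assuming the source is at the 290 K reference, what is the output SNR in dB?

35.60 dB

By definition F = SNR_in/SNR_out, so in dB: SNR_out = SNR_in − NF
SNR_out = 40.0 − 4.40 = 35.60 dB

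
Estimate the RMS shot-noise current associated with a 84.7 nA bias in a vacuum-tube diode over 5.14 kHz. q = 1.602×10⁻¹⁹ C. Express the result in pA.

11.8 pA

I_n = √(2qI·B)
2qI·B = 2 × 1.602×10⁻¹⁹ × 8.47×10⁻⁸ × 5.14×10³ = 1.39×10⁻²² A²
I_n = √(1.39×10⁻²²) = 1.18×10⁻¹¹ A = 11.8 pA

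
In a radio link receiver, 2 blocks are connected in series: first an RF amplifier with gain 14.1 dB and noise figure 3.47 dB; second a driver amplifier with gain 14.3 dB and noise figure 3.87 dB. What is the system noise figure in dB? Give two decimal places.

3.58 dB

Convert to linear (a loss of L dB is a gain of −L dB): F_i = 10^(NF_i/10), G_i = 10^(G_i,dB/10)
  Stage 1: F_1 = 10^(3.47/10) = 2.223, G_1 = 10^(14.1/10) = 25.70
  Stage 2: F_2 = 10^(3.87/10) = 2.438, G_2 = 10^(14.3/10) = 26.92
Friis cascade:
  F = 2.223 + (2.438 − 1)/25.70 = 2.279
NF = 10 log₁₀(2.279) = 3.58 dB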